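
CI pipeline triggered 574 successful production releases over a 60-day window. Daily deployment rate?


Formula: deployments per day = releases / days
= 574 / 60
= 9.567 deploys/day
(equivalently, 66.97 deploys/week)

9.567 deploys/day


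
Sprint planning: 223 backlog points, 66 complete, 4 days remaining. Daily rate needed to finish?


Formula: Required rate = Remaining points / Days left
Remaining = 223 - 66 = 157 points
Required rate = 157 / 4 = 39.25 points/day

39.25 points/day


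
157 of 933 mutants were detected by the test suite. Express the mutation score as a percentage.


Mutation score = killed / total * 100
Mutation score = 157 / 933 * 100
Mutation score = 16.83%

16.83%


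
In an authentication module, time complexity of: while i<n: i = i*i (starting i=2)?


Reasoning: squaring drives double-exponential growth; iterations ~ log log n
Complexity: O(log log n)

O(log log n)


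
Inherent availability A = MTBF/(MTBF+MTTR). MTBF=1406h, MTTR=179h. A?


Availability = MTBF / (MTBF + MTTR)
Availability = 1406 / (1406 + 179)
Availability = 1406 / 1585
Availability = 88.7066%

88.7066%


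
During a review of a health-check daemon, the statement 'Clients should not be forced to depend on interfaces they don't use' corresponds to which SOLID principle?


This describes the Interface Segregation Principle (ISP)

Interface Segregation Principle (ISP)


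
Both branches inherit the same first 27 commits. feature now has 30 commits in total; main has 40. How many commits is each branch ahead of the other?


Common ancestor: commit #27
feature commits after divergence: 30 - 27 = 3
main commits after divergence: 40 - 27 = 13
feature is 3 commits ahead of main
main is 13 commits ahead of feature

feature ahead: 3, main ahead: 13


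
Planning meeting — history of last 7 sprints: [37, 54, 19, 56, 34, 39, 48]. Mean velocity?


Formula: Avg velocity = Total points / Number of sprints
Points: [37, 54, 19, 56, 34, 39, 48]
Sum = 37 + 54 + 19 + 56 + 34 + 39 + 48 = 287
Avg velocity = 287 / 7 = 41.0 points/sprint

41.0 points/sprint


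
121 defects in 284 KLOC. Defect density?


Defect density = defects / KLOC
Defect density = 121 / 284
Defect density = 0.426 defects/KLOC

0.426 defects/KLOC


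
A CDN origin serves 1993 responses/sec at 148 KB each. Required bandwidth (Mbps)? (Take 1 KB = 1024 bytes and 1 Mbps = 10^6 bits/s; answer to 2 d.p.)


Formula: Mbps = payload_bytes * RPS * 8 / 1e6
Payload per request = 148 KB = 148 * 1024 = 151552 bytes
Total bytes/sec = 151552 * 1993 = 302043136
Total bits/sec = 302043136 * 8 = 2416345088
Mbps = 2416345088 / 1e6 = 2416.35

2416.35 Mbps


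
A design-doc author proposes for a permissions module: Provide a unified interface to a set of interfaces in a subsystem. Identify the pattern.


This matches the Facade pattern

Facade


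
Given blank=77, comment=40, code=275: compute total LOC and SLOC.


Total LOC = blank + comment + code
Total LOC = 77 + 40 + 275 = 392
SLOC (source only) = code = 275

Total LOC: 392, SLOC: 275


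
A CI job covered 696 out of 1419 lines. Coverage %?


Coverage = covered / total * 100
Coverage = 696 / 1419 * 100
Coverage = 49.05%

49.05%


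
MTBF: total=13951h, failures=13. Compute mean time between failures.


Formula: MTBF = Total operating time / Number of failures
MTBF = 13951 / 13
MTBF = 1073.15 hours

1073.15 hours


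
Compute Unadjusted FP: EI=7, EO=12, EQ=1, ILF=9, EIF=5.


UFP = EI*4 + EO*5 + EQ*4 + ILF*10 + EIF*7
UFP = 7*4 + 12*5 + 1*4 + 9*10 + 5*7
UFP = 28 + 60 + 4 + 90 + 35
UFP = 217

217


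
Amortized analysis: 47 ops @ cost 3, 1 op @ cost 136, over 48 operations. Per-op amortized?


Formula: Amortized cost = Total cost / Operations
Total cost = (47 * 3) + (1 * 136)
Total cost = 141 + 136 = 277
Amortized = 277 / 48 = 5.7708

5.7708


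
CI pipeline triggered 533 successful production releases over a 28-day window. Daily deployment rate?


Formula: deployments per day = releases / days
= 533 / 28
= 19.036 deploys/day
(equivalently, 133.25 deploys/week)

19.036 deploys/day


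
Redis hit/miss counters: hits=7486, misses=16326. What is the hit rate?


Formula: hit rate = hits / (hits + misses) * 100
hit rate = 7486 / (7486 + 16326) * 100
hit rate = 7486 / 23812 * 100
hit rate = 31.44%

31.44%


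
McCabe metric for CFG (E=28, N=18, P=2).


Formula: V(G) = E - N + 2P
V(G) = 28 - 18 + 2*2
V(G) = 10 + 4
V(G) = 14

14


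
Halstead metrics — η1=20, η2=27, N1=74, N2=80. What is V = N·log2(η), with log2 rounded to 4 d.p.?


Formula: V = N * log2(η), where N = N1 + N2 and η = η1 + η2
η = 20 + 27 = 47
N = 74 + 80 = 154
log2(47) ≈ 5.5546
V = 154 * 5.5546 = 855.41

855.41


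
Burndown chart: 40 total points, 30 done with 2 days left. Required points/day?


Formula: Required rate = Remaining points / Days left
Remaining = 40 - 30 = 10 points
Required rate = 10 / 2 = 5.0 points/day

5.0 points/day


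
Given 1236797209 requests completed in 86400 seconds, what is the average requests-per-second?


Formula: throughput = requests / seconds
throughput = 1236797209 / 86400
throughput = 14314.78 requests/second

14314.78 requests/second


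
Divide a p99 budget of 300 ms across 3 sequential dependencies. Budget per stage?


Formula: per_stage = total_budget / stages
per_stage = 300 / 3
per_stage = 100.0 ms

100.0 ms


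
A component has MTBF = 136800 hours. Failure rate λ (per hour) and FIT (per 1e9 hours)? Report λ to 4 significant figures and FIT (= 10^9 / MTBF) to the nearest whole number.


Formula: λ = 1 / MTBF; FIT = λ × 1e9 = 1e9 / MTBF
λ = 1 / 136800 ≈ 7.310e-06 failures/hour
FIT = 1e9 / 136800 ≈ 7310 failures per 1e9 hours (nearest whole number)

λ = 7.310e-06 /h, FIT = 7310


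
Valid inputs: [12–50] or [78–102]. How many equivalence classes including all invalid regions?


Valid ranges: [12,50] and [78,102]
Class 1: x < 12 — invalid
Class 2: 12 ≤ x ≤ 50 — valid
Class 3: 50 < x < 78 — invalid (gap between ranges)
Class 4: 78 ≤ x ≤ 102 — valid
Class 5: x > 102 — invalid
Total equivalence classes: 5

5 equivalence classes


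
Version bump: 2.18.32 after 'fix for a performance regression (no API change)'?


Current: 2.18.32
Change category: 'fix for a performance regression (no API change)' → patch bump
SemVer rule: patch bump → increment PATCH (MAJOR and MINOR unchanged)
New: 2.18.33

2.18.33


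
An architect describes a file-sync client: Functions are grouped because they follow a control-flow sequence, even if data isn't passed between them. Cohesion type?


Reasoning: Grouped by order of execution within a routine, not by data flow
Type: Procedural cohesion

Procedural cohesion


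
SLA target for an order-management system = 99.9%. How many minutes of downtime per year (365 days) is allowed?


Formula: allowed downtime = period * (100 - SLA) / 100
Period (year (365 days)) = 525600 minutes
Unavailability fraction = (100 - 99.9) / 100
Allowed downtime = 525600 * (100 - 99.9) / 100
Allowed downtime = 525.6 minutes

525.6 minutes


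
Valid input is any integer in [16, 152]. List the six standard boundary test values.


Range: [16, 152]
Boundaries: just below min, min, min+1, max-1, max, just above max
Values: [15, 16, 17, 151, 152, 153]

[15, 16, 17, 151, 152, 153]


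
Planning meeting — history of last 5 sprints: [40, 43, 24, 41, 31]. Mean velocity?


Formula: Avg velocity = Total points / Number of sprints
Points: [40, 43, 24, 41, 31]
Sum = 40 + 43 + 24 + 41 + 31 = 179
Avg velocity = 179 / 5 = 35.8 points/sprint

35.8 points/sprint


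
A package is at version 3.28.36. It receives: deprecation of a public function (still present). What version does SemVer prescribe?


Current: 3.28.36
Change category: 'deprecation of a public function (still present)' → minor bump
SemVer rule: minor bump → increment MINOR, reset PATCH to 0 (MAJOR unchanged)
New: 3.29.0

3.29.0


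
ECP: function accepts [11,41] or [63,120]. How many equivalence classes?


Valid ranges: [11,41] and [63,120]
Class 1: x < 11 — invalid
Class 2: 11 ≤ x ≤ 41 — valid
Class 3: 41 < x < 63 — invalid (gap between ranges)
Class 4: 63 ≤ x ≤ 120 — valid
Class 5: x > 120 — invalid
Total equivalence classes: 5

5 equivalence classes


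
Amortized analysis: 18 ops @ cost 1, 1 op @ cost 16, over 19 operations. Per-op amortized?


Formula: Amortized cost = Total cost / Operations
Total cost = (18 * 1) + (1 * 16)
Total cost = 18 + 16 = 34
Amortized = 34 / 19 = 1.7895

1.7895


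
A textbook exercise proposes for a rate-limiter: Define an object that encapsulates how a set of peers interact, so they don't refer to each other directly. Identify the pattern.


This matches the Mediator pattern

Mediator


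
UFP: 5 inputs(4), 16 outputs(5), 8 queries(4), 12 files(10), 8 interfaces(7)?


UFP = EI*4 + EO*5 + EQ*4 + ILF*10 + EIF*7
UFP = 5*4 + 16*5 + 8*4 + 12*10 + 8*7
UFP = 20 + 80 + 32 + 120 + 56
UFP = 308

308


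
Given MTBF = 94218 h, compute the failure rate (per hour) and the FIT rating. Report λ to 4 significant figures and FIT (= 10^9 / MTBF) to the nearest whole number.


Formula: λ = 1 / MTBF; FIT = λ × 1e9 = 1e9 / MTBF
λ = 1 / 94218 ≈ 1.061e-05 failures/hour
FIT = 1e9 / 94218 ≈ 10614 failures per 1e9 hours (nearest whole number)

λ = 1.061e-05 /h, FIT = 10614


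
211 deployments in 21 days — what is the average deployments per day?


Formula: deployments per day = releases / days
= 211 / 21
= 10.048 deploys/day
(equivalently, 70.33 deploys/week)

10.048 deploys/day


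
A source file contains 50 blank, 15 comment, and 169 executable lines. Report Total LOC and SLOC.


Total LOC = blank + comment + code
Total LOC = 50 + 15 + 169 = 234
SLOC (source only) = code = 169

Total LOC: 234, SLOC: 169


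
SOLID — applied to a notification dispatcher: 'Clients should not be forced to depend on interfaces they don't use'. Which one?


This describes the Interface Segregation Principle (ISP)

Interface Segregation Principle (ISP)


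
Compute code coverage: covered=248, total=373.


Coverage = covered / total * 100
Coverage = 248 / 373 * 100
Coverage = 66.49%

66.49%


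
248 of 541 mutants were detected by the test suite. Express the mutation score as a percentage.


Mutation score = killed / total * 100
Mutation score = 248 / 541 * 100
Mutation score = 45.84%

45.84%


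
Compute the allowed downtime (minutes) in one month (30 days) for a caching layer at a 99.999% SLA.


Formula: allowed downtime = period * (100 - SLA) / 100
Period (month (30 days)) = 43200 minutes
Unavailability fraction = (100 - 99.999) / 100
Allowed downtime = 43200 * (100 - 99.999) / 100
Allowed downtime = 0.432 minutes

0.432 minutes


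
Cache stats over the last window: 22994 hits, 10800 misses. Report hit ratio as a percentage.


Formula: hit rate = hits / (hits + misses) * 100
hit rate = 22994 / (22994 + 10800) * 100
hit rate = 22994 / 33794 * 100
hit rate = 68.04%

68.04%


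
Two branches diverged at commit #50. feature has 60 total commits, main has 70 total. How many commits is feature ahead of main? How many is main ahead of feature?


Common ancestor: commit #50
feature commits after divergence: 60 - 50 = 10
main commits after divergence: 70 - 50 = 20
feature is 10 commits ahead of main
main is 20 commits ahead of feature

feature ahead: 10, main ahead: 20


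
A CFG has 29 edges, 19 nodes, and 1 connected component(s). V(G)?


Formula: V(G) = E - N + 2P
V(G) = 29 - 19 + 2*1
V(G) = 10 + 2
V(G) = 12

12


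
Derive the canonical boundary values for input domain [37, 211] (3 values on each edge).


Range: [37, 211]
Boundaries: just below min, min, min+1, max-1, max, just above max
Values: [36, 37, 38, 210, 211, 212]

[36, 37, 38, 210, 211, 212]


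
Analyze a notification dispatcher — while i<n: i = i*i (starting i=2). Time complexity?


Reasoning: squaring drives double-exponential growth; iterations ~ log log n
Complexity: O(log log n)

O(log log n)


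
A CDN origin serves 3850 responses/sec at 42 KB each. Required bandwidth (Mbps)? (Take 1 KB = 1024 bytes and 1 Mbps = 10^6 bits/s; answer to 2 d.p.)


Formula: Mbps = payload_bytes * RPS * 8 / 1e6
Payload per request = 42 KB = 42 * 1024 = 43008 bytes
Total bytes/sec = 43008 * 3850 = 165580800
Total bits/sec = 165580800 * 8 = 1324646400
Mbps = 1324646400 / 1e6 = 1324.65

1324.65 Mbps


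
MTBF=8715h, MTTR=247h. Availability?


Availability = MTBF / (MTBF + MTTR)
Availability = 8715 / (8715 + 247)
Availability = 8715 / 8962
Availability = 97.2439%

97.2439%


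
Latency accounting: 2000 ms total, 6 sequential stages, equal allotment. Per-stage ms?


Formula: per_stage = total_budget / stages
per_stage = 2000 / 6
per_stage = 333.33 ms

333.33 ms


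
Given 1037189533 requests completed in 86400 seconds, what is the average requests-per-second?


Formula: throughput = requests / seconds
throughput = 1037189533 / 86400
throughput = 12004.51 requests/second

12004.51 requests/second


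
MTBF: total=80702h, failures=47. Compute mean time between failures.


Formula: MTBF = Total operating time / Number of failures
MTBF = 80702 / 47
MTBF = 1717.06 hours

1717.06 hours


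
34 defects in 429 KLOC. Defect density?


Defect density = defects / KLOC
Defect density = 34 / 429
Defect density = 0.079 defects/KLOC

0.079 defects/KLOC


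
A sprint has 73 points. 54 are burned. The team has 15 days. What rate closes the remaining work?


Formula: Required rate = Remaining points / Days left
Remaining = 73 - 54 = 19 points
Required rate = 19 / 15 = 1.27 points/day

1.27 points/day


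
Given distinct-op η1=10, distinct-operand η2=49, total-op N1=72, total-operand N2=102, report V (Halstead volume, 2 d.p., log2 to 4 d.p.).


Formula: V = N * log2(η), where N = N1 + N2 and η = η1 + η2
η = 10 + 49 = 59
N = 72 + 102 = 174
log2(59) ≈ 5.8826
V = 174 * 5.8826 = 1023.57

1023.57


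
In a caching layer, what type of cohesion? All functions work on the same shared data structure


Reasoning: Functions share data
Type: Communicational cohesion

Communicational cohesion


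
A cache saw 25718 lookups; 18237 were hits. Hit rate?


Formula: hit rate = hits / (hits + misses) * 100
hit rate = 18237 / (18237 + 7481) * 100
hit rate = 18237 / 25718 * 100
hit rate = 70.91%

70.91%


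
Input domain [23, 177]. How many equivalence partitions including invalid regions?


Valid range: [23, 177]
Class 1: x < 23 — invalid
Class 2: 23 ≤ x ≤ 177 — valid
Class 3: x > 177 — invalid
Total equivalence classes: 3

3 equivalence classes


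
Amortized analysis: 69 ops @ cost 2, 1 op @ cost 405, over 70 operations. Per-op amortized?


Formula: Amortized cost = Total cost / Operations
Total cost = (69 * 2) + (1 * 405)
Total cost = 138 + 405 = 543
Amortized = 543 / 70 = 7.7571

7.7571


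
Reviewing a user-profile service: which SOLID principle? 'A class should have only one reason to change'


This describes the Single Responsibility Principle (SRP)

Single Responsibility Principle (SRP)


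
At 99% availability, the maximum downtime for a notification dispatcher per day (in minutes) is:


Formula: allowed downtime = period * (100 - SLA) / 100
Period (day) = 1440 minutes
Unavailability fraction = (100 - 99.0) / 100
Allowed downtime = 1440 * (100 - 99.0) / 100
Allowed downtime = 14.4 minutes

14.4 minutes


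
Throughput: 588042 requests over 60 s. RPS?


Formula: throughput = requests / seconds
throughput = 588042 / 60
throughput = 9800.7 requests/second

9800.7 requests/second


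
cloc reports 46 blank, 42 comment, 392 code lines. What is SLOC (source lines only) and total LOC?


Total LOC = blank + comment + code
Total LOC = 46 + 42 + 392 = 480
SLOC (source only) = code = 392

Total LOC: 480, SLOC: 392


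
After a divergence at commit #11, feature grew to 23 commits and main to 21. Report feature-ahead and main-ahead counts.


Common ancestor: commit #11
feature commits after divergence: 23 - 11 = 12
main commits after divergence: 21 - 11 = 10
feature is 12 commits ahead of main
main is 10 commits ahead of feature

feature ahead: 12, main ahead: 10


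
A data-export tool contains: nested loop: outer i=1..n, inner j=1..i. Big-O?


Reasoning: triangle: n(n+1)/2 ~ n^2/2
Complexity: O(n^2)

O(n^2)


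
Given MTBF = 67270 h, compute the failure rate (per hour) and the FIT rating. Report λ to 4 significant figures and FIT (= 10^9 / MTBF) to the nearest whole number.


Formula: λ = 1 / MTBF; FIT = λ × 1e9 = 1e9 / MTBF
λ = 1 / 67270 ≈ 1.487e-05 failures/hour
FIT = 1e9 / 67270 ≈ 14865 failures per 1e9 hours (nearest whole number)

λ = 1.487e-05 /h, FIT = 14865


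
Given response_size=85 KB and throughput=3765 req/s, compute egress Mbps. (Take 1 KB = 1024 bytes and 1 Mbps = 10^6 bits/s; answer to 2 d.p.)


Formula: Mbps = payload_bytes * RPS * 8 / 1e6
Payload per request = 85 KB = 85 * 1024 = 87040 bytes
Total bytes/sec = 87040 * 3765 = 327705600
Total bits/sec = 327705600 * 8 = 2621644800
Mbps = 2621644800 / 1e6 = 2621.64

2621.64 Mbps


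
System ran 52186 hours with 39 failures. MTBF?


Formula: MTBF = Total operating time / Number of failures
MTBF = 52186 / 39
MTBF = 1338.1 hours

1338.1 hours


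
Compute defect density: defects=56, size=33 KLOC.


Defect density = defects / KLOC
Defect density = 56 / 33
Defect density = 1.697 defects/KLOC

1.697 defects/KLOC


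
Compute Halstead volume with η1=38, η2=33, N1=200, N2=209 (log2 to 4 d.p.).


Formula: V = N * log2(η), where N = N1 + N2 and η = η1 + η2
η = 38 + 33 = 71
N = 200 + 209 = 409
log2(71) ≈ 6.1497
V = 409 * 6.1497 = 2515.23

2515.23


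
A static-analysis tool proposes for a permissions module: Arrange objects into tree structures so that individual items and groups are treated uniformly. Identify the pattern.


This matches the Composite pattern

Composite


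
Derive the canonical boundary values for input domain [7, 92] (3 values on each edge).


Range: [7, 92]
Boundaries: just below min, min, min+1, max-1, max, just above max
Values: [6, 7, 8, 91, 92, 93]

[6, 7, 8, 91, 92, 93]


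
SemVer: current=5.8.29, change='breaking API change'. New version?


Current: 5.8.29
Change category: 'breaking API change' → major bump
SemVer rule: major bump → increment MAJOR, reset MINOR and PATCH to 0
New: 6.0.0

6.0.0


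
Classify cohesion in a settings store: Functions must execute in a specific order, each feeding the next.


Reasoning: Output of one is input to next
Type: Sequential cohesion

Sequential cohesion


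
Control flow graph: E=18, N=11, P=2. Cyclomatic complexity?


Formula: V(G) = E - N + 2P
V(G) = 18 - 11 + 2*2
V(G) = 7 + 4
V(G) = 11

11


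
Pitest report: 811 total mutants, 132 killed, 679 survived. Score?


Mutation score = killed / total * 100
Mutation score = 132 / 811 * 100
Mutation score = 16.28%

16.28%


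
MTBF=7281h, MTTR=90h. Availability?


Availability = MTBF / (MTBF + MTTR)
Availability = 7281 / (7281 + 90)
Availability = 7281 / 7371
Availability = 98.779%

98.779%


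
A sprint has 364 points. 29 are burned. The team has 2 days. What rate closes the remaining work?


Formula: Required rate = Remaining points / Days left
Remaining = 364 - 29 = 335 points
Required rate = 335 / 2 = 167.5 points/day

167.5 points/day


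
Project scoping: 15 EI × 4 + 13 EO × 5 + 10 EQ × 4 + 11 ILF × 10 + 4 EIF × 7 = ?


UFP = EI*4 + EO*5 + EQ*4 + ILF*10 + EIF*7
UFP = 15*4 + 13*5 + 10*4 + 11*10 + 4*7
UFP = 60 + 65 + 40 + 110 + 28
UFP = 303

303


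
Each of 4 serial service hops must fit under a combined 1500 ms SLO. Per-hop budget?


Formula: per_stage = total_budget / stages
per_stage = 1500 / 4
per_stage = 375.0 ms

375.0 ms


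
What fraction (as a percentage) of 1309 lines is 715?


Coverage = covered / total * 100
Coverage = 715 / 1309 * 100
Coverage = 54.62%

54.62%


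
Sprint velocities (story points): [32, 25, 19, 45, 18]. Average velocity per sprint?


Formula: Avg velocity = Total points / Number of sprints
Points: [32, 25, 19, 45, 18]
Sum = 32 + 25 + 19 + 45 + 18 = 139
Avg velocity = 139 / 5 = 27.8 points/sprint

27.8 points/sprint


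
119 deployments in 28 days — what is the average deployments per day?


Formula: deployments per day = releases / days
= 119 / 28
= 4.25 deploys/day
(equivalently, 29.75 deploys/week)

4.25 deploys/day


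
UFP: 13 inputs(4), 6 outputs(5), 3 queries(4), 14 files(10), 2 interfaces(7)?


UFP = EI*4 + EO*5 + EQ*4 + ILF*10 + EIF*7
UFP = 13*4 + 6*5 + 3*4 + 14*10 + 2*7
UFP = 52 + 30 + 12 + 140 + 14
UFP = 248

248


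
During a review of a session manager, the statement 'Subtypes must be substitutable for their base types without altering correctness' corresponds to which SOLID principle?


This describes the Liskov Substitution Principle (LSP)

Liskov Substitution Principle (LSP)


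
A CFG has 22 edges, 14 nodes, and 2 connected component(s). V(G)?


Formula: V(G) = E - N + 2P
V(G) = 22 - 14 + 2*2
V(G) = 8 + 4
V(G) = 12

12


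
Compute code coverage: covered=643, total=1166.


Coverage = covered / total * 100
Coverage = 643 / 1166 * 100
Coverage = 55.15%

55.15%


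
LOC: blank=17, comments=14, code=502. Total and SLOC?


Total LOC = blank + comment + code
Total LOC = 17 + 14 + 502 = 533
SLOC (source only) = code = 502

Total LOC: 533, SLOC: 502


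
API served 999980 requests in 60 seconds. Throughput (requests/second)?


Formula: throughput = requests / seconds
throughput = 999980 / 60
throughput = 16666.33 requests/second

16666.33 requests/second


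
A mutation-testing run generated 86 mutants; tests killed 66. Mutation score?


Mutation score = killed / total * 100
Mutation score = 66 / 86 * 100
Mutation score = 76.74%

76.74%


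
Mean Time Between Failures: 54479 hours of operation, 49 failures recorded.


Formula: MTBF = Total operating time / Number of failures
MTBF = 54479 / 49
MTBF = 1111.82 hours

1111.82 hours


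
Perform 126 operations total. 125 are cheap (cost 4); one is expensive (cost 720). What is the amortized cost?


Formula: Amortized cost = Total cost / Operations
Total cost = (125 * 4) + (1 * 720)
Total cost = 500 + 720 = 1220
Amortized = 1220 / 126 = 9.6825

9.6825


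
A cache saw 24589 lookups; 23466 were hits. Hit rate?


Formula: hit rate = hits / (hits + misses) * 100
hit rate = 23466 / (23466 + 1123) * 100
hit rate = 23466 / 24589 * 100
hit rate = 95.43%

95.43%


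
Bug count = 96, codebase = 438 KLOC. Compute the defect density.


Defect density = defects / KLOC
Defect density = 96 / 438
Defect density = 0.219 defects/KLOC

0.219 defects/KLOC


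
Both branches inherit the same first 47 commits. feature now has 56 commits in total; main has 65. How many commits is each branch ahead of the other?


Common ancestor: commit #47
feature commits after divergence: 56 - 47 = 9
main commits after divergence: 65 - 47 = 18
feature is 9 commits ahead of main
main is 18 commits ahead of feature

feature ahead: 9, main ahead: 18


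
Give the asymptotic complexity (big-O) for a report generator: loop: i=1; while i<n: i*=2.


Reasoning: i doubles each step so iterations are log2(n)
Complexity: O(log n)

O(log n)


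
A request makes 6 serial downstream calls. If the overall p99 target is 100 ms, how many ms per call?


Formula: per_stage = total_budget / stages
per_stage = 100 / 6
per_stage = 16.67 ms

16.67 ms


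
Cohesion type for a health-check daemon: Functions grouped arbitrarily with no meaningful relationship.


Reasoning: Worst: random grouping
Type: Coincidental cohesion

Coincidental cohesion


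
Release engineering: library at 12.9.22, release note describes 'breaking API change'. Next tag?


Current: 12.9.22
Change category: 'breaking API change' → major bump
SemVer rule: major bump → increment MAJOR, reset MINOR and PATCH to 0
New: 13.0.0

13.0.0


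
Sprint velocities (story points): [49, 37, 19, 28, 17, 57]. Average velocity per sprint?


Formula: Avg velocity = Total points / Number of sprints
Points: [49, 37, 19, 28, 17, 57]
Sum = 49 + 37 + 19 + 28 + 17 + 57 = 207
Avg velocity = 207 / 6 = 34.5 points/sprint

34.5 points/sprint


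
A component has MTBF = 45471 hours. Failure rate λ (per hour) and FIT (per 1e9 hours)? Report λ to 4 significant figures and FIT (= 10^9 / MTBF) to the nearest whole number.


Formula: λ = 1 / MTBF; FIT = λ × 1e9 = 1e9 / MTBF
λ = 1 / 45471 ≈ 2.199e-05 failures/hour
FIT = 1e9 / 45471 ≈ 21992 failures per 1e9 hours (nearest whole number)

λ = 2.199e-05 /h, FIT = 21992


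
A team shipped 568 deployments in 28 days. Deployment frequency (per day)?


Formula: deployments per day = releases / days
= 568 / 28
= 20.286 deploys/day
(equivalently, 142.0 deploys/week)

20.286 deploys/day


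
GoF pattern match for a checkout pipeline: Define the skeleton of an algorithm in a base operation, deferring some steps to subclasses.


This matches the Template Method pattern

Template Method


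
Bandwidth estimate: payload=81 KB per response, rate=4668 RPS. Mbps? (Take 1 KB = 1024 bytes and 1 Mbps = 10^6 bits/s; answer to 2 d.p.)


Formula: Mbps = payload_bytes * RPS * 8 / 1e6
Payload per request = 81 KB = 81 * 1024 = 82944 bytes
Total bytes/sec = 82944 * 4668 = 387182592
Total bits/sec = 387182592 * 8 = 3097460736
Mbps = 3097460736 / 1e6 = 3097.46

3097.46 Mbps


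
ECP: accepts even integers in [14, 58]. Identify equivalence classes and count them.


Constraint: even integers in [14, 58]
Class 1: x < 14 — out-of-range invalid
Class 2: x in [14,58] but odd — wrong type invalid
Class 3: x in [14,58] and even — valid
Class 4: x > 58 — out-of-range invalid
Total equivalence classes: 4

4 equivalence classes


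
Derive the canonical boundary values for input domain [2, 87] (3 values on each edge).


Range: [2, 87]
Boundaries: just below min, min, min+1, max-1, max, just above max
Values: [1, 2, 3, 86, 87, 88]

[1, 2, 3, 86, 87, 88]


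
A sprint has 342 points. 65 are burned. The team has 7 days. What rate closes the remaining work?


Formula: Required rate = Remaining points / Days left
Remaining = 342 - 65 = 277 points
Required rate = 277 / 7 = 39.57 points/day

39.57 points/day


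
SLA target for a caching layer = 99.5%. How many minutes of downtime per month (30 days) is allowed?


Formula: allowed downtime = period * (100 - SLA) / 100
Period (month (30 days)) = 43200 minutes
Unavailability fraction = (100 - 99.5) / 100
Allowed downtime = 43200 * (100 - 99.5) / 100
Allowed downtime = 216.0 minutes

216.0 minutes


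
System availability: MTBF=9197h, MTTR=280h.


Availability = MTBF / (MTBF + MTTR)
Availability = 9197 / (9197 + 280)
Availability = 9197 / 9477
Availability = 97.0455%

97.0455%


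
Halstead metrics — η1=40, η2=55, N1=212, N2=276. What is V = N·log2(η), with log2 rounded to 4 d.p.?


Formula: V = N * log2(η), where N = N1 + N2 and η = η1 + η2
η = 40 + 55 = 95
N = 212 + 276 = 488
log2(95) ≈ 6.5699
V = 488 * 6.5699 = 3206.11

3206.11


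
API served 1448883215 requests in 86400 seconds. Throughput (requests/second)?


Formula: throughput = requests / seconds
throughput = 1448883215 / 86400
throughput = 16769.48 requests/second

16769.48 requests/second


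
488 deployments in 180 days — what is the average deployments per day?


Formula: deployments per day = releases / days
= 488 / 180
= 2.711 deploys/day
(equivalently, 18.98 deploys/week)

2.711 deploys/day


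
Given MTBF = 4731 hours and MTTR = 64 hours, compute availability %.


Availability = MTBF / (MTBF + MTTR)
Availability = 4731 / (4731 + 64)
Availability = 4731 / 4795
Availability = 98.6653%

98.6653%


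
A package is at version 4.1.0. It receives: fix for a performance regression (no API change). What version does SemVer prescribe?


Current: 4.1.0
Change category: 'fix for a performance regression (no API change)' → patch bump
SemVer rule: patch bump → increment PATCH (MAJOR and MINOR unchanged)
New: 4.1.1

4.1.1


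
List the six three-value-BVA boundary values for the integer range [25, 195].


Range: [25, 195]
Boundaries: just below min, min, min+1, max-1, max, just above max
Values: [24, 25, 26, 194, 195, 196]

[24, 25, 26, 194, 195, 196]


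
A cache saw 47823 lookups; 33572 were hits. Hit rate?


Formula: hit rate = hits / (hits + misses) * 100
hit rate = 33572 / (33572 + 14251) * 100
hit rate = 33572 / 47823 * 100
hit rate = 70.2%

70.2%


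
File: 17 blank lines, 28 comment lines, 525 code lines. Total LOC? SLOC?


Total LOC = blank + comment + code
Total LOC = 17 + 28 + 525 = 570
SLOC (source only) = code = 525

Total LOC: 570, SLOC: 525


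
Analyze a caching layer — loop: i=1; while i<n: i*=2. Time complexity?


Reasoning: i doubles each step so iterations are log2(n)
Complexity: O(log n)

O(log n)


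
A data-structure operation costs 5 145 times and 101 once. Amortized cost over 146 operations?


Formula: Amortized cost = Total cost / Operations
Total cost = (145 * 5) + (1 * 101)
Total cost = 725 + 101 = 826
Amortized = 826 / 146 = 5.6575

5.6575


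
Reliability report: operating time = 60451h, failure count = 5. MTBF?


Formula: MTBF = Total operating time / Number of failures
MTBF = 60451 / 5
MTBF = 12090.2 hours

12090.2 hours


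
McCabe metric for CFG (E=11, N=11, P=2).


Formula: V(G) = E - N + 2P
V(G) = 11 - 11 + 2*2
V(G) = 0 + 4
V(G) = 4

4


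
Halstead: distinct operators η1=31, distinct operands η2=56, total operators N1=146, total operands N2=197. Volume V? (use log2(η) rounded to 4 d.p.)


Formula: V = N * log2(η), where N = N1 + N2 and η = η1 + η2
η = 31 + 56 = 87
N = 146 + 197 = 343
log2(87) ≈ 6.4429
V = 343 * 6.4429 = 2209.91

2209.91


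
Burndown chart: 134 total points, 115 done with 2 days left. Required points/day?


Formula: Required rate = Remaining points / Days left
Remaining = 134 - 115 = 19 points
Required rate = 19 / 2 = 9.5 points/day

9.5 points/day


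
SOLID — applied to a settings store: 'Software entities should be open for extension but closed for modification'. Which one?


This describes the Open/Closed Principle (OCP)

Open/Closed Principle (OCP)


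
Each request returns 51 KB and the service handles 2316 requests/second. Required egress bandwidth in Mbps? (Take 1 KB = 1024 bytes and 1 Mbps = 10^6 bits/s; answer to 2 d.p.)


Formula: Mbps = payload_bytes * RPS * 8 / 1e6
Payload per request = 51 KB = 51 * 1024 = 52224 bytes
Total bytes/sec = 52224 * 2316 = 120950784
Total bits/sec = 120950784 * 8 = 967606272
Mbps = 967606272 / 1e6 = 967.61

967.61 Mbps


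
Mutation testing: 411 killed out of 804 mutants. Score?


Mutation score = killed / total * 100
Mutation score = 411 / 804 * 100
Mutation score = 51.12%

51.12%


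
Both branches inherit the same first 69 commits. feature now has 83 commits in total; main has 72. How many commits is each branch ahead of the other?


Common ancestor: commit #69
feature commits after divergence: 83 - 69 = 14
main commits after divergence: 72 - 69 = 3
feature is 14 commits ahead of main
main is 3 commits ahead of feature

feature ahead: 14, main ahead: 3


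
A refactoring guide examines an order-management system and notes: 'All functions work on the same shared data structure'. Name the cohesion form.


Reasoning: Functions share data
Type: Communicational cohesion

Communicational cohesion


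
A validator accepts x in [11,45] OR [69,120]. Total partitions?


Valid ranges: [11,45] and [69,120]
Class 1: x < 11 — invalid
Class 2: 11 ≤ x ≤ 45 — valid
Class 3: 45 < x < 69 — invalid (gap between ranges)
Class 4: 69 ≤ x ≤ 120 — valid
Class 5: x > 120 — invalid
Total equivalence classes: 5

5 equivalence classes


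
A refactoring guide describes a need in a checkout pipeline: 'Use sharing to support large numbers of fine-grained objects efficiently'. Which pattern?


This matches the Flyweight pattern

Flyweight


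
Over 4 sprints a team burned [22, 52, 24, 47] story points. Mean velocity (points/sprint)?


Formula: Avg velocity = Total points / Number of sprints
Points: [22, 52, 24, 47]
Sum = 22 + 52 + 24 + 47 = 145
Avg velocity = 145 / 4 = 36.25 points/sprint

36.25 points/sprint


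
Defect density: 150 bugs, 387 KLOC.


Defect density = defects / KLOC
Defect density = 150 / 387
Defect density = 0.388 defects/KLOC

0.388 defects/KLOC


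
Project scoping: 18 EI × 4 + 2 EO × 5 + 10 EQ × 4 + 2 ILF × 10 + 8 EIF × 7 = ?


UFP = EI*4 + EO*5 + EQ*4 + ILF*10 + EIF*7
UFP = 18*4 + 2*5 + 10*4 + 2*10 + 8*7
UFP = 72 + 10 + 40 + 20 + 56
UFP = 198

198


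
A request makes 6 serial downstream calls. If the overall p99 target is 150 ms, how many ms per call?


Formula: per_stage = total_budget / stages
per_stage = 150 / 6
per_stage = 25.0 ms

25.0 ms


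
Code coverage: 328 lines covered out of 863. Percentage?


Coverage = covered / total * 100
Coverage = 328 / 863 * 100
Coverage = 38.01%

38.01%


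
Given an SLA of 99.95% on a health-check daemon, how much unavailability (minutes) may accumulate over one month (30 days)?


Formula: allowed downtime = period * (100 - SLA) / 100
Period (month (30 days)) = 43200 minutes
Unavailability fraction = (100 - 99.95) / 100
Allowed downtime = 43200 * (100 - 99.95) / 100
Allowed downtime = 21.6 minutes

21.6 minutes


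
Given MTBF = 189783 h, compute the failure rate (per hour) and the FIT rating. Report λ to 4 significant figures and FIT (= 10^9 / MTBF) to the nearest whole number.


Formula: λ = 1 / MTBF; FIT = λ × 1e9 = 1e9 / MTBF
λ = 1 / 189783 ≈ 5.269e-06 failures/hour
FIT = 1e9 / 189783 ≈ 5269 failures per 1e9 hours (nearest whole number)

λ = 5.269e-06 /h, FIT = 5269


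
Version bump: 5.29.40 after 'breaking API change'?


Current: 5.29.40
Change category: 'breaking API change' → major bump
SemVer rule: major bump → increment MAJOR, reset MINOR and PATCH to 0
New: 6.0.0

6.0.0


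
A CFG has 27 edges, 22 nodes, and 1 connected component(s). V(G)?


Formula: V(G) = E - N + 2P
V(G) = 27 - 22 + 2*1
V(G) = 5 + 2
V(G) = 7

7


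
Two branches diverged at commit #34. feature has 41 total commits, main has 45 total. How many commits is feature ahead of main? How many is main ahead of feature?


Common ancestor: commit #34
feature commits after divergence: 41 - 34 = 7
main commits after divergence: 45 - 34 = 11
feature is 7 commits ahead of main
main is 11 commits ahead of feature

feature ahead: 7, main ahead: 11


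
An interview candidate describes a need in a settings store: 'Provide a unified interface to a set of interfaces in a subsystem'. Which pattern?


This matches the Facade pattern

Facade


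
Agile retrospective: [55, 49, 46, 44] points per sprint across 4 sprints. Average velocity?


Formula: Avg velocity = Total points / Number of sprints
Points: [55, 49, 46, 44]
Sum = 55 + 49 + 46 + 44 = 194
Avg velocity = 194 / 4 = 48.5 points/sprint

48.5 points/sprint


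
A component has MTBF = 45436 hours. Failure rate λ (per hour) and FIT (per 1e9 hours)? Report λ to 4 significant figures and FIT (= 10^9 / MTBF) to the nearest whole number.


Formula: λ = 1 / MTBF; FIT = λ × 1e9 = 1e9 / MTBF
λ = 1 / 45436 ≈ 2.201e-05 failures/hour
FIT = 1e9 / 45436 ≈ 22009 failures per 1e9 hours (nearest whole number)

λ = 2.201e-05 /h, FIT = 22009


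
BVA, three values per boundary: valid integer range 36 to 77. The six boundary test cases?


Range: [36, 77]
Boundaries: just below min, min, min+1, max-1, max, just above max
Values: [35, 36, 37, 76, 77, 78]

[35, 36, 37, 76, 77, 78]


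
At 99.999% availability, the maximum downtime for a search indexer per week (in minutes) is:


Formula: allowed downtime = period * (100 - SLA) / 100
Period (week) = 10080 minutes
Unavailability fraction = (100 - 99.999) / 100
Allowed downtime = 10080 * (100 - 99.999) / 100
Allowed downtime = 0.1008 minutes

0.1008 minutes


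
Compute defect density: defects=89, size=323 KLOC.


Defect density = defects / KLOC
Defect density = 89 / 323
Defect density = 0.276 defects/KLOC

0.276 defects/KLOC


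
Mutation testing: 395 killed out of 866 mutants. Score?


Mutation score = killed / total * 100
Mutation score = 395 / 866 * 100
Mutation score = 45.61%

45.61%


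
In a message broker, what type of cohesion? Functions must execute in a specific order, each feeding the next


Reasoning: Output of one is input to next
Type: Sequential cohesion

Sequential cohesion


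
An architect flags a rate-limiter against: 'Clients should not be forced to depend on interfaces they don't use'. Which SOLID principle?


This describes the Interface Segregation Principle (ISP)

Interface Segregation Principle (ISP)


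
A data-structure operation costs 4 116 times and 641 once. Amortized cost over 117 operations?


Formula: Amortized cost = Total cost / Operations
Total cost = (116 * 4) + (1 * 641)
Total cost = 464 + 641 = 1105
Amortized = 1105 / 117 = 9.4444

9.4444


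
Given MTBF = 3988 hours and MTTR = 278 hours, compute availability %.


Availability = MTBF / (MTBF + MTTR)
Availability = 3988 / (3988 + 278)
Availability = 3988 / 4266
Availability = 93.4834%

93.4834%


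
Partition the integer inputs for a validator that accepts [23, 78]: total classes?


Valid range: [23, 78]
Class 1: x < 23 — invalid
Class 2: 23 ≤ x ≤ 78 — valid
Class 3: x > 78 — invalid
Total equivalence classes: 3

3 equivalence classes


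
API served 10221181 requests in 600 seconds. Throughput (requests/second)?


Formula: throughput = requests / seconds
throughput = 10221181 / 600
throughput = 17035.3 requests/second

17035.3 requests/second


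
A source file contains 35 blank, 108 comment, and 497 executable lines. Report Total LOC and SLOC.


Total LOC = blank + comment + code
Total LOC = 35 + 108 + 497 = 640
SLOC (source only) = code = 497

Total LOC: 640, SLOC: 497


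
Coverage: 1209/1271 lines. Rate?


Coverage = covered / total * 100
Coverage = 1209 / 1271 * 100
Coverage = 95.12%

95.12%


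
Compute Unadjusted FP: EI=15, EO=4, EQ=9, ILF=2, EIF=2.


UFP = EI*4 + EO*5 + EQ*4 + ILF*10 + EIF*7
UFP = 15*4 + 4*5 + 9*4 + 2*10 + 2*7
UFP = 60 + 20 + 36 + 20 + 14
UFP = 150

150


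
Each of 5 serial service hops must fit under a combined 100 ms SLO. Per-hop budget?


Formula: per_stage = total_budget / stages
per_stage = 100 / 5
per_stage = 20.0 ms

20.0 ms


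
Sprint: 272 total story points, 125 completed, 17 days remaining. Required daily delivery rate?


Formula: Required rate = Remaining points / Days left
Remaining = 272 - 125 = 147 points
Required rate = 147 / 17 = 8.65 points/day

8.65 points/day


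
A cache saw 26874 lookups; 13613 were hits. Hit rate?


Formula: hit rate = hits / (hits + misses) * 100
hit rate = 13613 / (13613 + 13261) * 100
hit rate = 13613 / 26874 * 100
hit rate = 50.65%

50.65%


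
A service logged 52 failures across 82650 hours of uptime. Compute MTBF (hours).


Formula: MTBF = Total operating time / Number of failures
MTBF = 82650 / 52
MTBF = 1589.42 hours

1589.42 hours


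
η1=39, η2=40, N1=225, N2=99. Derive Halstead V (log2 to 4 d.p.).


Formula: V = N * log2(η), where N = N1 + N2 and η = η1 + η2
η = 39 + 40 = 79
N = 225 + 99 = 324
log2(79) ≈ 6.3038
V = 324 * 6.3038 = 2042.43

2042.43


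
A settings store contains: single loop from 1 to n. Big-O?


Reasoning: one pass through n items
Complexity: O(n)

O(n)
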